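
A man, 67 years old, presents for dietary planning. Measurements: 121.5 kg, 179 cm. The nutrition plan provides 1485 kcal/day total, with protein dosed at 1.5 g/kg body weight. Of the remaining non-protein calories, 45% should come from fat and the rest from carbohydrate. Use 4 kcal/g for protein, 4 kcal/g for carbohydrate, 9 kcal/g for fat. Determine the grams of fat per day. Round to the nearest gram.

38 g/day

Protein = 1.5 × 121.5 = 182.25 g → 182.25 × 4 = 729 kcal.
Non-protein calories = 1485 − 729 = 756 kcal.
Fat: 45% × 756 = 340.2 kcal; carbohydrate: 415.8 kcal.
Fat: 340.2 kcal ÷ 9 kcal/g = 37.8 g.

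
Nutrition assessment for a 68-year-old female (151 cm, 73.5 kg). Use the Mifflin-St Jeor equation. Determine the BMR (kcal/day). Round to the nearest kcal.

Mifflin-St Jeor (female): BMR = 10(73.5) + 6.25(151) − 5(68) − 161 = 735 + 943.75 − 340 − 161 = 1177.75 kcal/day.

1178 kcal/day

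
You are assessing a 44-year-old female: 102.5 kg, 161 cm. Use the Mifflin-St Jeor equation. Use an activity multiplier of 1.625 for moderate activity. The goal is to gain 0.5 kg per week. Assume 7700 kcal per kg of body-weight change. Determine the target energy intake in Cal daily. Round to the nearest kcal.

3232 Cal daily

Mifflin-St Jeor (female): BMR = 10(102.5) + 6.25(161) − 5(44) − 161 = 1025 + 1006.25 − 220 − 161 = 1650.25 kcal/day.
TEE = 1650.25 × 1.625 = 2681.6563 kcal/day.
Required daily surplus = 0.5 × 7700 ÷ 7 = 550 kcal/day.
Target intake = 2681.6563 + 550 = 3231.6563 kcal/day.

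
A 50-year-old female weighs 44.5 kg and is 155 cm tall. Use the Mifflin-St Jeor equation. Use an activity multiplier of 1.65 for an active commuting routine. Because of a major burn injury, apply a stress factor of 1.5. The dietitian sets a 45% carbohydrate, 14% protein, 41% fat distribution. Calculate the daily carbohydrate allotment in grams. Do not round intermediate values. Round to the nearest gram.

Mifflin-St Jeor (female): BMR = 10(44.5) + 6.25(155) − 5(50) − 161 = 445 + 968.75 − 250 − 161 = 1002.75 kcal/day.
TEE = 1002.75 × 1.65 = 1654.5375 kcal/day.
With stress factor 1.5: 1654.5375 × 1.5 = 2481.8063 kcal/day.
Carbohydrate energy = 45% × 2481.8063 = 1116.8128 kcal.
Carbohydrate = 1116.8128 ÷ 4 kcal/g = 279.2032 g.

279 g/day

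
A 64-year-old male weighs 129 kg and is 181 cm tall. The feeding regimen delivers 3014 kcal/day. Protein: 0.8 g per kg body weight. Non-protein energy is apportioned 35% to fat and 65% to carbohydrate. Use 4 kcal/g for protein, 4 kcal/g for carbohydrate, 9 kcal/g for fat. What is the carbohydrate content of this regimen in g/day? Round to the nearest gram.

Protein = 0.8 × 129 = 103.2 g → 103.2 × 4 = 412.8 kcal.
Non-protein calories = 3014 − 412.8 = 2601.2 kcal.
Fat: 35% × 2601.2 = 910.42 kcal; carbohydrate: 1690.78 kcal.
Carbohydrate: 1690.78 kcal ÷ 4 kcal/g = 422.695 g.

423 g/day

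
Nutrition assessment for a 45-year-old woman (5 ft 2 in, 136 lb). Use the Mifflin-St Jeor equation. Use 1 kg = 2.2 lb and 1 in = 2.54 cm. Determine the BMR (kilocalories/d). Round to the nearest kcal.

Convert to metric: weight = 136 ÷ 2.2 = 61.8182 kg; height = (5×12 + 2) × 2.54 = 62 × 2.54 = 157.48 cm.
Mifflin-St Jeor (female): BMR = 10(61.8182) + 6.25(157.48) − 5(45) − 161 = 618.1818 + 984.25 − 225 − 161 = 1216.4318 kcal/day.

1216 kilocalories/d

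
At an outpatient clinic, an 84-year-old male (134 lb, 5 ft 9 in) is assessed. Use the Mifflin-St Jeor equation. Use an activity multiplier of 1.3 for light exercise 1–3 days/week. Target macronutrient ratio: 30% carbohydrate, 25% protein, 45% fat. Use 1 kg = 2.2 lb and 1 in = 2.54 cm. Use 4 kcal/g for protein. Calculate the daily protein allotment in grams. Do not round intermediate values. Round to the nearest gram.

105 g/day

Convert to metric: weight = 134 ÷ 2.2 = 60.9091 kg; height = (5×12 + 9) × 2.54 = 69 × 2.54 = 175.26 cm.
Mifflin-St Jeor (male): BMR = 10(60.9091) + 6.25(175.26) − 5(84) + 5 = 609.0909 + 1095.375 − 420 + 5 = 1289.4659 kcal/day.
TEE = 1289.4659 × 1.3 = 1676.3057 kcal/day.
Protein energy = 25% × 1676.3057 = 419.0764 kcal.
Protein = 419.0764 ÷ 4 kcal/g = 104.7691 g.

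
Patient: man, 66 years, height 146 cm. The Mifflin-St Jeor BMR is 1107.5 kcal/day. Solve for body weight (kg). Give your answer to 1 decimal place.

52.0 kg

1107.5 = 10·W + 6.25(146) − 5(66) + 5
10·W = 1107.5 − 587.5 = 520, so W = 52 kg.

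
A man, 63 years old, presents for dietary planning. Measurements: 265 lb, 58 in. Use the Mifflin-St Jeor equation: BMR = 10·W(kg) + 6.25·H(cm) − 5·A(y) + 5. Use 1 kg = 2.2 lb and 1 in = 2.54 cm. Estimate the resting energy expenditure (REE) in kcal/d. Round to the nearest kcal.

1815 kcal/d

Convert to metric: weight = 265 ÷ 2.2 = 120.4545 kg; height = 58 × 2.54 = 147.32 cm.
Mifflin-St Jeor (male): BMR = 10(120.4545) + 6.25(147.32) − 5(63) + 5 = 1204.5455 + 920.75 − 315 + 5 = 1815.2955 kcal/day.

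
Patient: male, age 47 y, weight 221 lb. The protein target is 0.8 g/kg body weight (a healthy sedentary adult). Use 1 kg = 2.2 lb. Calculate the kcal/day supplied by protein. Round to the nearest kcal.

Weight in kg = 221 ÷ 2.2 = 100.4545 kg.
Protein = 0.8 g/kg × 100.4545 kg = 80.3636 g/day.
Protein energy = 80.3636 g × 4 kcal/g = 321.4545 kcal/day.

321 kcal/day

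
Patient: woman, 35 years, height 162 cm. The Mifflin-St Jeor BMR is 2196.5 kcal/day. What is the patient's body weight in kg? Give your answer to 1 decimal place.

152.0 kg

2196.5 = 10·W + 6.25(162) − 5(35) − 161
10·W = 2196.5 − 676.5 = 1520, so W = 152 kg.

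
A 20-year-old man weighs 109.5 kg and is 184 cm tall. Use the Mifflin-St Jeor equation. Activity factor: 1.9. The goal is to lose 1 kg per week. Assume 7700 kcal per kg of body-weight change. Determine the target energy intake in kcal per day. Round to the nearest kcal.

Mifflin-St Jeor (male): BMR = 10(109.5) + 6.25(184) − 5(20) + 5 = 1095 + 1150 − 100 + 5 = 2150 kcal/day.
TEE = 2150 × 1.9 = 4085 kcal/day.
Required daily deficit = 1 × 7700 ÷ 7 = 1100 kcal/day.
Target intake = 4085 − 1100 = 2985 kcal/day.

2985 kcal per day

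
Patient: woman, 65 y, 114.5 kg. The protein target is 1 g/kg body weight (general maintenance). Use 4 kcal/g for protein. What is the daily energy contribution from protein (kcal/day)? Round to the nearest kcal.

458 kcal/day

Protein = 1 g/kg × 114.5 kg = 114.5 g/day.
Protein energy = 114.5 g × 4 kcal/g = 458 kcal/day.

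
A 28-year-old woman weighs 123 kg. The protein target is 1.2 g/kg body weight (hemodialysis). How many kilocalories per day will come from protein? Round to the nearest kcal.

Protein = 1.2 g/kg × 123 kg = 147.6 g/day.
Protein energy = 147.6 g × 4 kcal/g = 590.4 kcal/day.

590 kcal/day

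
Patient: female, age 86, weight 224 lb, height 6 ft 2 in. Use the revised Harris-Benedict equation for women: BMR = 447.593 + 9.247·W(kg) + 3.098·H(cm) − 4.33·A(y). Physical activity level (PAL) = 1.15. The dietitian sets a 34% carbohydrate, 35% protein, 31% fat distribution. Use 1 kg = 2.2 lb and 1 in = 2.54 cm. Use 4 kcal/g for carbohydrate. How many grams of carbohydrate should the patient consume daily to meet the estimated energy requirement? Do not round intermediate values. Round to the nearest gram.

Convert to metric: weight = 224 ÷ 2.2 = 101.8182 kg; height = (6×12 + 2) × 2.54 = 74 × 2.54 = 187.96 cm.
Harris-Benedict: BMR = 447.593 + 9.247(101.8182) + 3.098(187.96) − 4.33(86) = 1599.0258 kcal/day.
TEE = 1599.0258 × 1.15 = 1838.8797 kcal/day.
Carbohydrate energy = 34% × 1838.8797 = 625.2191 kcal.
Carbohydrate = 625.2191 ÷ 4 kcal/g = 156.3048 g.

156 g/day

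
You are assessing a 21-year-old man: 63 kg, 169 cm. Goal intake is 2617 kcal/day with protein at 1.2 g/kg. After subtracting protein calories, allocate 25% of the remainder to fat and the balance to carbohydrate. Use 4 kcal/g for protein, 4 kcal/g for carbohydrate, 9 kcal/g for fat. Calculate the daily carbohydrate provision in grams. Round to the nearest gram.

Protein = 1.2 × 63 = 75.6 g → 75.6 × 4 = 302.4 kcal.
Non-protein calories = 2617 − 302.4 = 2314.6 kcal.
Fat: 25% × 2314.6 = 578.65 kcal; carbohydrate: 1735.95 kcal.
Carbohydrate: 1735.95 kcal ÷ 4 kcal/g = 433.9875 g.

434 g/day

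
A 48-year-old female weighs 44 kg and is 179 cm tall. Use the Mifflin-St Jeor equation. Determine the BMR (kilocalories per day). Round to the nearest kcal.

Mifflin-St Jeor (female): BMR = 10(44) + 6.25(179) − 5(48) − 161 = 440 + 1118.75 − 240 − 161 = 1157.75 kcal/day.

1158 kilocalories per day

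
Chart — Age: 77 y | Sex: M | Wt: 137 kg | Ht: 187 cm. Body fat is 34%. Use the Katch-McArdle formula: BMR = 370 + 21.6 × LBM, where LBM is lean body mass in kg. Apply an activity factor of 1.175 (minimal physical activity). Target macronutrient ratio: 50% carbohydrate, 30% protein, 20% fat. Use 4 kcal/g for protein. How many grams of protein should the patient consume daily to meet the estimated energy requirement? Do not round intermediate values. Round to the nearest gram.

LBM = 137 × (1 − 0.34) = 90.42 kg. Katch-McArdle: BMR = 370 + 21.6 × 90.42 = 2323.072 kcal/day.
TEE = 2323.072 × 1.175 = 2729.6096 kcal/day.
Protein energy = 30% × 2729.6096 = 818.8829 kcal.
Protein = 818.8829 ÷ 4 kcal/g = 204.7207 g.

205 g/day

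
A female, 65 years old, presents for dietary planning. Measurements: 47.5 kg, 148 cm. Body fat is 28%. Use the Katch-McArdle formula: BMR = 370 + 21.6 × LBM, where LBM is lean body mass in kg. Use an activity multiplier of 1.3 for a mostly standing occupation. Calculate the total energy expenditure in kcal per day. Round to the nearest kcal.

LBM = 47.5 × (1 − 0.28) = 34.2 kg. Katch-McArdle: BMR = 370 + 21.6 × 34.2 = 1108.72 kcal/day.
TEE = BMR × activity factor = 1108.72 × 1.3 = 1441.336 kcal/day.

1441 kcal per day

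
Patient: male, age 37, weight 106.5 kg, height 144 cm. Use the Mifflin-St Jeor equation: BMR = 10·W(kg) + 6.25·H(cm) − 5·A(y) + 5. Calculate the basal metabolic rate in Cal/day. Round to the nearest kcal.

Mifflin-St Jeor (male): BMR = 10(106.5) + 6.25(144) − 5(37) + 5 = 1065 + 900 − 185 + 5 = 1785 kcal/day.

1785 Cal/day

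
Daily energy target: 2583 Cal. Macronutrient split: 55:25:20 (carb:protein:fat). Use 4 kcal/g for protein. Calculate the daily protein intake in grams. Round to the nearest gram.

161 g/day

Protein energy = 25% × 2583 = 645.75 kcal.
At 4 kcal/g: 645.75 ÷ 4 = 161.4375 g.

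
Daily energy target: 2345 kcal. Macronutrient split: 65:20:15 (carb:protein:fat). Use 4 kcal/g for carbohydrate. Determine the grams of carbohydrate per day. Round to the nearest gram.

381 g/day

Carbohydrate energy = 65% × 2345 = 1524.25 kcal.
At 4 kcal/g: 1524.25 ÷ 4 = 381.0625 g.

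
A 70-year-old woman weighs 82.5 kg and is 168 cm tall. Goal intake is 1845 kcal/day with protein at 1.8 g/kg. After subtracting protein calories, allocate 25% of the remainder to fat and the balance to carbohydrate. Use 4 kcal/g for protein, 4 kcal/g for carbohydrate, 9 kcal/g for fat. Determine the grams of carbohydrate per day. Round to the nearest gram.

235 g/day

Protein = 1.8 × 82.5 = 148.5 g → 148.5 × 4 = 594 kcal.
Non-protein calories = 1845 − 594 = 1251 kcal.
Fat: 25% × 1251 = 312.75 kcal; carbohydrate: 938.25 kcal.
Carbohydrate: 938.25 kcal ÷ 4 kcal/g = 234.5625 g.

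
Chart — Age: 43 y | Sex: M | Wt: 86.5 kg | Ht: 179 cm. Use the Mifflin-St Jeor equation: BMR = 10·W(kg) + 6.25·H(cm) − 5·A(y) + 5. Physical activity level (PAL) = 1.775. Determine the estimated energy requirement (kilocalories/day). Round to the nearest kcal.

3148 kilocalories/day

Mifflin-St Jeor (male): BMR = 10(86.5) + 6.25(179) − 5(43) + 5 = 865 + 1118.75 − 215 + 5 = 1773.75 kcal/day.
TEE = BMR × activity factor = 1773.75 × 1.775 = 3148.4063 kcal/day.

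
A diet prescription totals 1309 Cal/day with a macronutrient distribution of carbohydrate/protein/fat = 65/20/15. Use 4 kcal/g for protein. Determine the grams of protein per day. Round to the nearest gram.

65 g/day

Protein energy = 20% × 1309 = 261.8 kcal.
At 4 kcal/g: 261.8 ÷ 4 = 65.45 g.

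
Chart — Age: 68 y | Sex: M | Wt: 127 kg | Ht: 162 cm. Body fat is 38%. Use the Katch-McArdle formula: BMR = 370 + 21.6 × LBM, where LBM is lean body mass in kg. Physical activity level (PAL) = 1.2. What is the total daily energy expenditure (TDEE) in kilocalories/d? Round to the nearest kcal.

2485 kilocalories/d

LBM = 127 × (1 − 0.38) = 78.74 kg. Katch-McArdle: BMR = 370 + 21.6 × 78.74 = 2070.784 kcal/day.
TEE = BMR × activity factor = 2070.784 × 1.2 = 2484.9408 kcal/day.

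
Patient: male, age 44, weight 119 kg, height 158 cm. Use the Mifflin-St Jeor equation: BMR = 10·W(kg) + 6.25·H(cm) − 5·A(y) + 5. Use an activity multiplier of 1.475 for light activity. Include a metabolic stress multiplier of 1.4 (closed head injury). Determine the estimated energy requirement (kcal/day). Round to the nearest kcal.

4053 kcal/day

Mifflin-St Jeor (male): BMR = 10(119) + 6.25(158) − 5(44) + 5 = 1190 + 987.5 − 220 + 5 = 1962.5 kcal/day.
TEE = BMR × activity factor = 1962.5 × 1.475 = 2894.6875 kcal/day.
Apply stress factor: 2894.6875 × 1.4 = 4052.5625 kcal/day.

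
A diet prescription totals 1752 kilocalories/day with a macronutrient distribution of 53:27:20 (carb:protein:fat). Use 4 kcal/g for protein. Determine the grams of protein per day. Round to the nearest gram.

118 g/day

Protein energy = 27% × 1752 = 473.04 kcal.
At 4 kcal/g: 473.04 ÷ 4 = 118.26 g.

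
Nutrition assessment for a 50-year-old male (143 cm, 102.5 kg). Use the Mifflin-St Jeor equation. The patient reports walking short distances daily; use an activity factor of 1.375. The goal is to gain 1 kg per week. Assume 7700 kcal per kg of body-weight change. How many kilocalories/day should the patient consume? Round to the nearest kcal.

3401 kilocalories/day

Mifflin-St Jeor (male): BMR = 10(102.5) + 6.25(143) − 5(50) + 5 = 1025 + 893.75 − 250 + 5 = 1673.75 kcal/day.
TEE = 1673.75 × 1.375 = 2301.4063 kcal/day.
Required daily surplus = 1 × 7700 ÷ 7 = 1100 kcal/day.
Target intake = 2301.4063 + 1100 = 3401.4063 kcal/day.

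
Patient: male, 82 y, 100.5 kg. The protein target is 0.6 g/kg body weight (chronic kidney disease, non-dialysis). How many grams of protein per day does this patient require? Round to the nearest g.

60 g/day

Protein = 0.6 g/kg × 100.5 kg = 60.3 g/day.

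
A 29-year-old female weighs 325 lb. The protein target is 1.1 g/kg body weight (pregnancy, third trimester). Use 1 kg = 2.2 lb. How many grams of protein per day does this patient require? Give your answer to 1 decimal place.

Weight in kg = 325 ÷ 2.2 = 147.7273 kg.
Protein = 1.1 g/kg × 147.7273 kg = 162.5 g/day.

162.5 g/day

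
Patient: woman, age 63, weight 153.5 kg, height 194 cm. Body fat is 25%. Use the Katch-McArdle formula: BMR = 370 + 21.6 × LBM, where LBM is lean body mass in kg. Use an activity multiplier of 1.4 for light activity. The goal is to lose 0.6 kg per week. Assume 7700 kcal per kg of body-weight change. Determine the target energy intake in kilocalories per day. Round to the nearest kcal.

LBM = 153.5 × (1 − 0.25) = 115.125 kg. Katch-McArdle: BMR = 370 + 21.6 × 115.125 = 2856.7 kcal/day.
TEE = 2856.7 × 1.4 = 3999.38 kcal/day.
Required daily deficit = 0.6 × 7700 ÷ 7 = 660 kcal/day.
Target intake = 3999.38 − 660 = 3339.38 kcal/day.

3339 kilocalories per day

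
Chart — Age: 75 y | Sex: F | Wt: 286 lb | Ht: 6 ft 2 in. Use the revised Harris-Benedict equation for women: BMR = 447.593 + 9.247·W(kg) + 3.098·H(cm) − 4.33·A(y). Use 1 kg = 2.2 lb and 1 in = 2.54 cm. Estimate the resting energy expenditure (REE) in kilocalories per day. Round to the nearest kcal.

Convert to metric: weight = 286 ÷ 2.2 = 130 kg; height = (6×12 + 2) × 2.54 = 74 × 2.54 = 187.96 cm.
Harris-Benedict: BMR = 447.593 + 9.247(130) + 3.098(187.96) − 4.33(75) = 1907.2531 kcal/day.

1907 kilocalories per day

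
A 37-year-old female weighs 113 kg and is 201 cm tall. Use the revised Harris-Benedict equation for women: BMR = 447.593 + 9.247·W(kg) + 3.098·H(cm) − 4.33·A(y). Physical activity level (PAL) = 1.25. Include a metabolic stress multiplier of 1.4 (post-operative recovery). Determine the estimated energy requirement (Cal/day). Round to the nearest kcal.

3421 Cal/day

Harris-Benedict: BMR = 447.593 + 9.247(113) + 3.098(201) − 4.33(37) = 1954.992 kcal/day.
TEE = BMR × activity factor = 1954.992 × 1.25 = 2443.74 kcal/day.
Apply stress factor: 2443.74 × 1.4 = 3421.236 kcal/day.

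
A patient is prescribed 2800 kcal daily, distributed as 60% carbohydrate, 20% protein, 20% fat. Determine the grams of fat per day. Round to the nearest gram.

Fat energy = 20% × 2800 = 560 kcal.
At 9 kcal/g: 560 ÷ 9 = 62.2222 g.

62 g/day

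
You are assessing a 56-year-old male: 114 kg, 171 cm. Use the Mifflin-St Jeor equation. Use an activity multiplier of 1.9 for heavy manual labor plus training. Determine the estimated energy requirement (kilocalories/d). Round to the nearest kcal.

Mifflin-St Jeor (male): BMR = 10(114) + 6.25(171) − 5(56) + 5 = 1140 + 1068.75 − 280 + 5 = 1933.75 kcal/day.
TEE = BMR × activity factor = 1933.75 × 1.9 = 3674.125 kcal/day.

3674 kilocalories/d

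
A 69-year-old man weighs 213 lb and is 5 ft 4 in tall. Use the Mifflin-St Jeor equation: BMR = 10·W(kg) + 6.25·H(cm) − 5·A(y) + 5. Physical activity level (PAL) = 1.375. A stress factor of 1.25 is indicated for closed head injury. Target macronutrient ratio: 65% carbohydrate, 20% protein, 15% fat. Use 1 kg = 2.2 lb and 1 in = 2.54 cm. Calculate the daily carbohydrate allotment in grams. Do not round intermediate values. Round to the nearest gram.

Convert to metric: weight = 213 ÷ 2.2 = 96.8182 kg; height = (5×12 + 4) × 2.54 = 64 × 2.54 = 162.56 cm.
Mifflin-St Jeor (male): BMR = 10(96.8182) + 6.25(162.56) − 5(69) + 5 = 968.1818 + 1016 − 345 + 5 = 1644.1818 kcal/day.
TEE = 1644.1818 × 1.375 = 2260.75 kcal/day.
With stress factor 1.25: 2260.75 × 1.25 = 2825.9375 kcal/day.
Carbohydrate energy = 65% × 2825.9375 = 1836.8594 kcal.
Carbohydrate = 1836.8594 ÷ 4 kcal/g = 459.2148 g.

459 g/day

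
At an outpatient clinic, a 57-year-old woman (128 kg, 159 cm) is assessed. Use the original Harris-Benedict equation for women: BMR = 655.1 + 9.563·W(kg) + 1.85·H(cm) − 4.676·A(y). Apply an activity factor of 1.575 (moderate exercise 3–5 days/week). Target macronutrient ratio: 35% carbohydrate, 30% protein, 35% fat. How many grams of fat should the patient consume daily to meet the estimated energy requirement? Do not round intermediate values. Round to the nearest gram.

Harris-Benedict: BMR = 655.1 + 9.563(128) + 1.85(159) − 4.676(57) = 1906.782 kcal/day.
TEE = 1906.782 × 1.575 = 3003.1817 kcal/day.
Fat energy = 35% × 3003.1817 = 1051.1136 kcal.
Fat = 1051.1136 ÷ 9 kcal/g = 116.7904 g.

117 g/day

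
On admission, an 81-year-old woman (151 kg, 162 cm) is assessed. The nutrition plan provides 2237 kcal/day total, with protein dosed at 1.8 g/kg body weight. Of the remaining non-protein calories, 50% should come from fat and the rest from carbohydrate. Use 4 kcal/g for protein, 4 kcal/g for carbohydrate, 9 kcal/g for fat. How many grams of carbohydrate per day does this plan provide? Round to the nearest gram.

Protein = 1.8 × 151 = 271.8 g → 271.8 × 4 = 1087.2 kcal.
Non-protein calories = 2237 − 1087.2 = 1149.8 kcal.
Fat: 50% × 1149.8 = 574.9 kcal; carbohydrate: 574.9 kcal.
Carbohydrate: 574.9 kcal ÷ 4 kcal/g = 143.725 g.

144 g/day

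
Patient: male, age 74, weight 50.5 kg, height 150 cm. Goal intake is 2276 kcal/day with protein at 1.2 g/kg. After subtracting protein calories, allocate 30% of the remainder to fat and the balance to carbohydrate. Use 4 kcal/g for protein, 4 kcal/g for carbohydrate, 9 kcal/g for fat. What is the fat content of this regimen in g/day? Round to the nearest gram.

Protein = 1.2 × 50.5 = 60.6 g → 60.6 × 4 = 242.4 kcal.
Non-protein calories = 2276 − 242.4 = 2033.6 kcal.
Fat: 30% × 2033.6 = 610.08 kcal; carbohydrate: 1423.52 kcal.
Fat: 610.08 kcal ÷ 9 kcal/g = 67.7867 g.

68 g/day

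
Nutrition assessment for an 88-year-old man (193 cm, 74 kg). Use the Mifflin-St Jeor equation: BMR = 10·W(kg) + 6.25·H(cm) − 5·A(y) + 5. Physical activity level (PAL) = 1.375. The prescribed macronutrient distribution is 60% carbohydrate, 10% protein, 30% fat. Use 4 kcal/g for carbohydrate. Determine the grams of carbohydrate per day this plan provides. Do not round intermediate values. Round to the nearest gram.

312 g/day

Mifflin-St Jeor (male): BMR = 10(74) + 6.25(193) − 5(88) + 5 = 740 + 1206.25 − 440 + 5 = 1511.25 kcal/day.
TEE = 1511.25 × 1.375 = 2077.9688 kcal/day.
Carbohydrate energy = 60% × 2077.9688 = 1246.7813 kcal.
Carbohydrate = 1246.7813 ÷ 4 kcal/g = 311.6953 g.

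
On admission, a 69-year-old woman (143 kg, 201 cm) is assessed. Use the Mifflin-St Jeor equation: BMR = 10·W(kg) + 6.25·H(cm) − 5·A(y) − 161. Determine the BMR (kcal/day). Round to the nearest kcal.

2180 kcal/day

Mifflin-St Jeor (female): BMR = 10(143) + 6.25(201) − 5(69) − 161 = 1430 + 1256.25 − 345 − 161 = 2180.25 kcal/day.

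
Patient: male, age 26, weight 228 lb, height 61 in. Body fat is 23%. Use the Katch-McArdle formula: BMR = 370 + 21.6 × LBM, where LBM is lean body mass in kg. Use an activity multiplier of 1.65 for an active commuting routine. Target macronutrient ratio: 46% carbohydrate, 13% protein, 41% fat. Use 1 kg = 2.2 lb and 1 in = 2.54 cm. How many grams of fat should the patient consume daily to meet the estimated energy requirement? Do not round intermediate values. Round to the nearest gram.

157 g/day

Convert to metric: weight = 228 ÷ 2.2 = 103.6364 kg; height = 61 × 2.54 = 154.94 cm.
LBM = 103.6364 × (1 − 0.23) = 79.8 kg. Katch-McArdle: BMR = 370 + 21.6 × 79.8 = 2093.68 kcal/day.
TEE = 2093.68 × 1.65 = 3454.572 kcal/day.
Fat energy = 41% × 3454.572 = 1416.3745 kcal.
Fat = 1416.3745 ÷ 9 kcal/g = 157.3749 g.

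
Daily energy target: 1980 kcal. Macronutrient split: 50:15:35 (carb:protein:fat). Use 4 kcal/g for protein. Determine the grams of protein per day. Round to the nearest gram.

74 g/day

Protein energy = 15% × 1980 = 297 kcal.
At 4 kcal/g: 297 ÷ 4 = 74.25 g.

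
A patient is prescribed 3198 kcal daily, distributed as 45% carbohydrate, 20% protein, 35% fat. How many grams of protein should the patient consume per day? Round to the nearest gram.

Protein energy = 20% × 3198 = 639.6 kcal.
At 4 kcal/g: 639.6 ÷ 4 = 159.9 g.

160 g/day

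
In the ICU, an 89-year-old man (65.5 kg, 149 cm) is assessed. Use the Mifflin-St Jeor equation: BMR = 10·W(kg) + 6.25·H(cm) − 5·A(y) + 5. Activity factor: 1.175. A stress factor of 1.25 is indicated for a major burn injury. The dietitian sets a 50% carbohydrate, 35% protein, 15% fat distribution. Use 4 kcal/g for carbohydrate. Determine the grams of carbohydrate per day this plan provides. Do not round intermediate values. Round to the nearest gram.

Mifflin-St Jeor (male): BMR = 10(65.5) + 6.25(149) − 5(89) + 5 = 655 + 931.25 − 445 + 5 = 1146.25 kcal/day.
TEE = 1146.25 × 1.175 = 1346.8438 kcal/day.
With stress factor 1.25: 1346.8438 × 1.25 = 1683.5547 kcal/day.
Carbohydrate energy = 50% × 1683.5547 = 841.7773 kcal.
Carbohydrate = 841.7773 ÷ 4 kcal/g = 210.4443 g.

210 g/day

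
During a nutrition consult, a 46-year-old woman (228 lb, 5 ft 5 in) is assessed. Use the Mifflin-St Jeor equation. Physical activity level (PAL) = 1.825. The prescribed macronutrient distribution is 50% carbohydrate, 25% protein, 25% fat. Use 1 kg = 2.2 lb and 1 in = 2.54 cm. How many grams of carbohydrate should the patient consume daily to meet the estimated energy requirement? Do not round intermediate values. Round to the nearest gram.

383 g/day

Convert to metric: weight = 228 ÷ 2.2 = 103.6364 kg; height = (5×12 + 5) × 2.54 = 65 × 2.54 = 165.1 cm.
Mifflin-St Jeor (female): BMR = 10(103.6364) + 6.25(165.1) − 5(46) − 161 = 1036.3636 + 1031.875 − 230 − 161 = 1677.2386 kcal/day.
TEE = 1677.2386 × 1.825 = 3060.9605 kcal/day.
Carbohydrate energy = 50% × 3060.9605 = 1530.4803 kcal.
Carbohydrate = 1530.4803 ÷ 4 kcal/g = 382.6201 g.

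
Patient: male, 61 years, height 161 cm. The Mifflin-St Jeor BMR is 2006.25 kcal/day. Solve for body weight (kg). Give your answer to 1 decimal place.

2006.25 = 10·W + 6.25(161) − 5(61) + 5
10·W = 2006.25 − 706.25 = 1300, so W = 130 kg.

130.0 kg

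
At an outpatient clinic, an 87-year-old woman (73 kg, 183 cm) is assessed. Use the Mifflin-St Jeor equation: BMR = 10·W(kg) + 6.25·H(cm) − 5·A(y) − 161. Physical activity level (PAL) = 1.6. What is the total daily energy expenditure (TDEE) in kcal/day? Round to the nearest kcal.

Mifflin-St Jeor (female): BMR = 10(73) + 6.25(183) − 5(87) − 161 = 730 + 1143.75 − 435 − 161 = 1277.75 kcal/day.
TEE = BMR × activity factor = 1277.75 × 1.6 = 2044.4 kcal/day.

2044 kcal/day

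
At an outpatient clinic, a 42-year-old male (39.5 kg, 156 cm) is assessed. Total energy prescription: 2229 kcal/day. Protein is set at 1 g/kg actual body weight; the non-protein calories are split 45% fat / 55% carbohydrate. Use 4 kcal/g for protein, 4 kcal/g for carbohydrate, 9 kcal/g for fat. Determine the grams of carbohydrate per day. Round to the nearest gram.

Protein = 1 × 39.5 = 39.5 g → 39.5 × 4 = 158 kcal.
Non-protein calories = 2229 − 158 = 2071 kcal.
Fat: 45% × 2071 = 931.95 kcal; carbohydrate: 1139.05 kcal.
Carbohydrate: 1139.05 kcal ÷ 4 kcal/g = 284.7625 g.

285 g/day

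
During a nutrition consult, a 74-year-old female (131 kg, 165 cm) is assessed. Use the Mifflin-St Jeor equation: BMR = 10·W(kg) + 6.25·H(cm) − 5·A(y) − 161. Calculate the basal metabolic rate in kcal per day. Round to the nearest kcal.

Mifflin-St Jeor (female): BMR = 10(131) + 6.25(165) − 5(74) − 161 = 1310 + 1031.25 − 370 − 161 = 1810.25 kcal/day.

1810 kcal per day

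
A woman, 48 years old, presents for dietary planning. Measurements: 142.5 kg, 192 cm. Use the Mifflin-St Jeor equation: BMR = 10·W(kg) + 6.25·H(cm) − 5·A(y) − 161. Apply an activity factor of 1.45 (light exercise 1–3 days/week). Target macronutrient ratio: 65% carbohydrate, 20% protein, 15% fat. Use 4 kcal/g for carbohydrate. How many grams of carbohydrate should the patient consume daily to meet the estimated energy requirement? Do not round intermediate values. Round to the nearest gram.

Mifflin-St Jeor (female): BMR = 10(142.5) + 6.25(192) − 5(48) − 161 = 1425 + 1200 − 240 − 161 = 2224 kcal/day.
TEE = 2224 × 1.45 = 3224.8 kcal/day.
Carbohydrate energy = 65% × 3224.8 = 2096.12 kcal.
Carbohydrate = 2096.12 ÷ 4 kcal/g = 524.03 g.

524 g/day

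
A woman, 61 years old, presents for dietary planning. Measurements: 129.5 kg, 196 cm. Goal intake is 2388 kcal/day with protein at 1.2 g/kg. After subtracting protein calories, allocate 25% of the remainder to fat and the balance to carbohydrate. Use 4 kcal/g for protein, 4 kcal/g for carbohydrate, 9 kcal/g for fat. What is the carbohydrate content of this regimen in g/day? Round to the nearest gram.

Protein = 1.2 × 129.5 = 155.4 g → 155.4 × 4 = 621.6 kcal.
Non-protein calories = 2388 − 621.6 = 1766.4 kcal.
Fat: 25% × 1766.4 = 441.6 kcal; carbohydrate: 1324.8 kcal.
Carbohydrate: 1324.8 kcal ÷ 4 kcal/g = 331.2 g.

331 g/day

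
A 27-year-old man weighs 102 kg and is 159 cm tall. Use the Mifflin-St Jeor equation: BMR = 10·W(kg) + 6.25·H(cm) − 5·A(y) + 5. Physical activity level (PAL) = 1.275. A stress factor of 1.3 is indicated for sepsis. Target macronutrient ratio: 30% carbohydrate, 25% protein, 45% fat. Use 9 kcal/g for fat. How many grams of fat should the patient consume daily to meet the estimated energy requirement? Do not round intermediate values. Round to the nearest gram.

156 g/day

Mifflin-St Jeor (male): BMR = 10(102) + 6.25(159) − 5(27) + 5 = 1020 + 993.75 − 135 + 5 = 1883.75 kcal/day.
TEE = 1883.75 × 1.275 = 2401.7813 kcal/day.
With stress factor 1.3: 2401.7813 × 1.3 = 3122.3156 kcal/day.
Fat energy = 45% × 3122.3156 = 1405.042 kcal.
Fat = 1405.042 ÷ 9 kcal/g = 156.1158 g.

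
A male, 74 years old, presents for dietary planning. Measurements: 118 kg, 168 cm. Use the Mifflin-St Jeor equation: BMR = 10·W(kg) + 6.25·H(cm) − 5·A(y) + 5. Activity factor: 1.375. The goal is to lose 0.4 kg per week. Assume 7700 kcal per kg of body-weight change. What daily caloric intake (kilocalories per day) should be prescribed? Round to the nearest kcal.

Mifflin-St Jeor (male): BMR = 10(118) + 6.25(168) − 5(74) + 5 = 1180 + 1050 − 370 + 5 = 1865 kcal/day.
TEE = 1865 × 1.375 = 2564.375 kcal/day.
Required daily deficit = 0.4 × 7700 ÷ 7 = 440 kcal/day.
Target intake = 2564.375 − 440 = 2124.375 kcal/day.

2124 kilocalories per day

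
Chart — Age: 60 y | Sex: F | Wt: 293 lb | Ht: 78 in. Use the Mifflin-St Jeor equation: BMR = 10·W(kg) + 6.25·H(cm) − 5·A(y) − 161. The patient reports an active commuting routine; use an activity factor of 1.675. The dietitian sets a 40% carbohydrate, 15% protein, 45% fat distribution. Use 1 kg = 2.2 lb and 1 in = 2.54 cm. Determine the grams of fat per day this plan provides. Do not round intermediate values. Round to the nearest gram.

177 g/day

Convert to metric: weight = 293 ÷ 2.2 = 133.1818 kg; height = 78 × 2.54 = 198.12 cm.
Mifflin-St Jeor (female): BMR = 10(133.1818) + 6.25(198.12) − 5(60) − 161 = 1331.8182 + 1238.25 − 300 − 161 = 2109.0682 kcal/day.
TEE = 2109.0682 × 1.675 = 3532.6892 kcal/day.
Fat energy = 45% × 3532.6892 = 1589.7101 kcal.
Fat = 1589.7101 ÷ 9 kcal/g = 176.6345 g.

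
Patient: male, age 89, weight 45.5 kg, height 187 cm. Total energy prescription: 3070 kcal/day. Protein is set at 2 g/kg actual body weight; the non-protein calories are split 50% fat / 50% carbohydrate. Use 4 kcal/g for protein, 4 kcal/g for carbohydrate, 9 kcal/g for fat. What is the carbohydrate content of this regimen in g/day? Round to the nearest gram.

Protein = 2 × 45.5 = 91 g → 91 × 4 = 364 kcal.
Non-protein calories = 3070 − 364 = 2706 kcal.
Fat: 50% × 2706 = 1353 kcal; carbohydrate: 1353 kcal.
Carbohydrate: 1353 kcal ÷ 4 kcal/g = 338.25 g.

338 g/day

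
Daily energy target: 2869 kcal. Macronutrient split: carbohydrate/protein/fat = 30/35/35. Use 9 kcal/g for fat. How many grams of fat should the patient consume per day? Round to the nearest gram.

Fat energy = 35% × 2869 = 1004.15 kcal.
At 9 kcal/g: 1004.15 ÷ 9 = 111.5722 g.

112 g/day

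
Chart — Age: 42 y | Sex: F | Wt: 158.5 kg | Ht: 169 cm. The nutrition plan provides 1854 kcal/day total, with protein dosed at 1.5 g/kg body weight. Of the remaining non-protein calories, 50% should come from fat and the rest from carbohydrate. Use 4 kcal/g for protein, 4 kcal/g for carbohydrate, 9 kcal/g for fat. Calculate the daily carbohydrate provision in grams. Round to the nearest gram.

113 g/day

Protein = 1.5 × 158.5 = 237.75 g → 237.75 × 4 = 951 kcal.
Non-protein calories = 1854 − 951 = 903 kcal.
Fat: 50% × 903 = 451.5 kcal; carbohydrate: 451.5 kcal.
Carbohydrate: 451.5 kcal ÷ 4 kcal/g = 112.875 g.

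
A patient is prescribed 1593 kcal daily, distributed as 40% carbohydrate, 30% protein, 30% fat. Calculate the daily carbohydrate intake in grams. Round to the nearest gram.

159 g/day

Carbohydrate energy = 40% × 1593 = 637.2 kcal.
At 4 kcal/g: 637.2 ÷ 4 = 159.3 g.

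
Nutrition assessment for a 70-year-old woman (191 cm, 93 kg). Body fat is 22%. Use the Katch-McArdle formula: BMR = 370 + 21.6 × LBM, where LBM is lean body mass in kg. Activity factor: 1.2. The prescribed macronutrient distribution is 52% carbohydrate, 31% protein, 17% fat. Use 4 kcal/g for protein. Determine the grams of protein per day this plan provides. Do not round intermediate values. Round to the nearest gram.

LBM = 93 × (1 − 0.22) = 72.54 kg. Katch-McArdle: BMR = 370 + 21.6 × 72.54 = 1936.864 kcal/day.
TEE = 1936.864 × 1.2 = 2324.2368 kcal/day.
Protein energy = 31% × 2324.2368 = 720.5134 kcal.
Protein = 720.5134 ÷ 4 kcal/g = 180.1284 g.

180 g/day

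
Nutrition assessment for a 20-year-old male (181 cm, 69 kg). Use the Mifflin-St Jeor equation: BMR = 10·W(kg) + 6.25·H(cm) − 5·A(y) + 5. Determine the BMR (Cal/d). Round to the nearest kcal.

Mifflin-St Jeor (male): BMR = 10(69) + 6.25(181) − 5(20) + 5 = 690 + 1131.25 − 100 + 5 = 1726.25 kcal/day.

1726 Cal/d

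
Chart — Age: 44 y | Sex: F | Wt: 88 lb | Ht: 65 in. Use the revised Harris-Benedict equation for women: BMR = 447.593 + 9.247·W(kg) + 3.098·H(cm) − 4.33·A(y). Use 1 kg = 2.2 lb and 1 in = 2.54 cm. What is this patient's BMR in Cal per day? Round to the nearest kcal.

Convert to metric: weight = 88 ÷ 2.2 = 40 kg; height = 65 × 2.54 = 165.1 cm.
Harris-Benedict: BMR = 447.593 + 9.247(40) + 3.098(165.1) − 4.33(44) = 1138.4328 kcal/day.

1138 Cal per day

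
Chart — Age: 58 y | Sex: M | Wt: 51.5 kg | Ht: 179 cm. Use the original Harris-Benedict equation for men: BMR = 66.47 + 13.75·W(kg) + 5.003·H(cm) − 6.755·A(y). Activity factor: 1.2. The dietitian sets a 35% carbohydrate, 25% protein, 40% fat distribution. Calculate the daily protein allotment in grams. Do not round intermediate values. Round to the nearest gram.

96 g/day

Harris-Benedict: BMR = 66.47 + 13.75(51.5) + 5.003(179) − 6.755(58) = 1278.342 kcal/day.
TEE = 1278.342 × 1.2 = 1534.0104 kcal/day.
Protein energy = 25% × 1534.0104 = 383.5026 kcal.
Protein = 383.5026 ÷ 4 kcal/g = 95.8757 g.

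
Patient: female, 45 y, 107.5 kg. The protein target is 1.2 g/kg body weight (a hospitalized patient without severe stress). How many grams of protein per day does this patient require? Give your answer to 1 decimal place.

Protein = 1.2 g/kg × 107.5 kg = 129 g/day.

129.0 g/day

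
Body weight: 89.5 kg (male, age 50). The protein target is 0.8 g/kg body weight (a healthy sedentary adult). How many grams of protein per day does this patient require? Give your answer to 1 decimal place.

71.6 g/day

Protein = 0.8 g/kg × 89.5 kg = 71.6 g/day.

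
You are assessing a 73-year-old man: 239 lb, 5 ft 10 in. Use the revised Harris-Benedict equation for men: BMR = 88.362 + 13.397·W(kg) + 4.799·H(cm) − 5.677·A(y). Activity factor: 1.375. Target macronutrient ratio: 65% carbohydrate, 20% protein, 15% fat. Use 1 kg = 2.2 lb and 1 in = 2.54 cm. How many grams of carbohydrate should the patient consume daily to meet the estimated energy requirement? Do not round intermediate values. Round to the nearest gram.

Convert to metric: weight = 239 ÷ 2.2 = 108.6364 kg; height = (5×12 + 10) × 2.54 = 70 × 2.54 = 177.8 cm.
Harris-Benedict: BMR = 88.362 + 13.397(108.6364) + 4.799(177.8) − 5.677(73) = 1982.6046 kcal/day.
TEE = 1982.6046 × 1.375 = 2726.0813 kcal/day.
Carbohydrate energy = 65% × 2726.0813 = 1771.9528 kcal.
Carbohydrate = 1771.9528 ÷ 4 kcal/g = 442.9882 g.

443 g/day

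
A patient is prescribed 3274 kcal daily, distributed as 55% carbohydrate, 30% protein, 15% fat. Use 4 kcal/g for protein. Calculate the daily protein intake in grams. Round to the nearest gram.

246 g/day

Protein energy = 30% × 3274 = 982.2 kcal.
At 4 kcal/g: 982.2 ÷ 4 = 245.55 g.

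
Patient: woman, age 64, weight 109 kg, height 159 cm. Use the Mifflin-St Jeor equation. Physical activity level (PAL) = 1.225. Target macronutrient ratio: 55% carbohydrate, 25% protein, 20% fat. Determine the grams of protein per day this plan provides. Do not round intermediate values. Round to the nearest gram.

Mifflin-St Jeor (female): BMR = 10(109) + 6.25(159) − 5(64) − 161 = 1090 + 993.75 − 320 − 161 = 1602.75 kcal/day.
TEE = 1602.75 × 1.225 = 1963.3688 kcal/day.
Protein energy = 25% × 1963.3688 = 490.8422 kcal.
Protein = 490.8422 ÷ 4 kcal/g = 122.7105 g.

123 g/day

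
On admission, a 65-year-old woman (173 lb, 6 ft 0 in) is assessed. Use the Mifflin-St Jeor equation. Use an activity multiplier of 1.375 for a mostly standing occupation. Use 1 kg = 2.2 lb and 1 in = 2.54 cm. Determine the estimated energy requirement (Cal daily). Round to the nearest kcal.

Convert to metric: weight = 173 ÷ 2.2 = 78.6364 kg; height = (6×12 + 0) × 2.54 = 72 × 2.54 = 182.88 cm.
Mifflin-St Jeor (female): BMR = 10(78.6364) + 6.25(182.88) − 5(65) − 161 = 786.3636 + 1143 − 325 − 161 = 1443.3636 kcal/day.
TEE = BMR × activity factor = 1443.3636 × 1.375 = 1984.625 kcal/day.

1985 Cal daily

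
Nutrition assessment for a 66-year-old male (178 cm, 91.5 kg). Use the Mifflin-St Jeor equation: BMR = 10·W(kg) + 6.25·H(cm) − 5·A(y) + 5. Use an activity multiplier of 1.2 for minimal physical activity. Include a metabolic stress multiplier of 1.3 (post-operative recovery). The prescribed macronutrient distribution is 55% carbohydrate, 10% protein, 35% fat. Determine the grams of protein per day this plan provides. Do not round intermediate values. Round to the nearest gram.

66 g/day

Mifflin-St Jeor (male): BMR = 10(91.5) + 6.25(178) − 5(66) + 5 = 915 + 1112.5 − 330 + 5 = 1702.5 kcal/day.
TEE = 1702.5 × 1.2 = 2043 kcal/day.
With stress factor 1.3: 2043 × 1.3 = 2655.9 kcal/day.
Protein energy = 10% × 2655.9 = 265.59 kcal.
Protein = 265.59 ÷ 4 kcal/g = 66.3975 g.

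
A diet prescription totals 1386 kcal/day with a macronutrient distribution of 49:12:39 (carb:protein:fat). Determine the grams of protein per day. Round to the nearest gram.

42 g/day

Protein energy = 12% × 1386 = 166.32 kcal.
At 4 kcal/g: 166.32 ÷ 4 = 41.58 g.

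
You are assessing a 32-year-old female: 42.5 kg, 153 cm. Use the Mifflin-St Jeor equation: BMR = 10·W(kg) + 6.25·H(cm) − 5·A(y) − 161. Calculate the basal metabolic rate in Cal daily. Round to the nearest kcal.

Mifflin-St Jeor (female): BMR = 10(42.5) + 6.25(153) − 5(32) − 161 = 425 + 956.25 − 160 − 161 = 1060.25 kcal/day.

1060 Cal daily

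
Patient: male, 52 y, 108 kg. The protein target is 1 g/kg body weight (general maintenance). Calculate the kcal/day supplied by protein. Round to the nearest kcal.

432 kcal/day

Protein = 1 g/kg × 108 kg = 108 g/day.
Protein energy = 108 g × 4 kcal/g = 432 kcal/day.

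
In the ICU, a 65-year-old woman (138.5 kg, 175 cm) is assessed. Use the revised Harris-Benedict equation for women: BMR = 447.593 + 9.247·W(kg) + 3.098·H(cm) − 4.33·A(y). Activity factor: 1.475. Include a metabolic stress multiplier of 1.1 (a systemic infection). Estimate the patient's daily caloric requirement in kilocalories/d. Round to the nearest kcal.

Harris-Benedict: BMR = 447.593 + 9.247(138.5) + 3.098(175) − 4.33(65) = 1989.0025 kcal/day.
TEE = BMR × activity factor = 1989.0025 × 1.475 = 2933.7787 kcal/day.
Apply stress factor: 2933.7787 × 1.1 = 3227.1566 kcal/day.

3227 kilocalories/d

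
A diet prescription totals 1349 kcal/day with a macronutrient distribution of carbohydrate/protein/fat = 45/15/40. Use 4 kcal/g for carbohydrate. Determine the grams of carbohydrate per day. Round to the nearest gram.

Carbohydrate energy = 45% × 1349 = 607.05 kcal.
At 4 kcal/g: 607.05 ÷ 4 = 151.7625 g.

152 g/day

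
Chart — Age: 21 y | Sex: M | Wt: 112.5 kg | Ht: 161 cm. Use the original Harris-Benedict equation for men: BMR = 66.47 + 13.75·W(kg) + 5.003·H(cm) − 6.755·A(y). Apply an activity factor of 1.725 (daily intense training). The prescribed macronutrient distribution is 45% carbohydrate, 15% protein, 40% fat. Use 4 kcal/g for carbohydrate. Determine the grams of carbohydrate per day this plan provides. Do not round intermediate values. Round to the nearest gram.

442 g/day

Harris-Benedict: BMR = 66.47 + 13.75(112.5) + 5.003(161) − 6.755(21) = 2276.973 kcal/day.
TEE = 2276.973 × 1.725 = 3927.7784 kcal/day.
Carbohydrate energy = 45% × 3927.7784 = 1767.5003 kcal.
Carbohydrate = 1767.5003 ÷ 4 kcal/g = 441.8751 g.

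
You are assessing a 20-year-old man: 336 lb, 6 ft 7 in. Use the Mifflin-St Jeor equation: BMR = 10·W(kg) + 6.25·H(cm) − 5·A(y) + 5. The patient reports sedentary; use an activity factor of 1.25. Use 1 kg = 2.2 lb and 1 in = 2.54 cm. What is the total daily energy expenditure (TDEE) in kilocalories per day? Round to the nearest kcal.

3358 kilocalories per day

Convert to metric: weight = 336 ÷ 2.2 = 152.7273 kg; height = (6×12 + 7) × 2.54 = 79 × 2.54 = 200.66 cm.
Mifflin-St Jeor (male): BMR = 10(152.7273) + 6.25(200.66) − 5(20) + 5 = 1527.2727 + 1254.125 − 100 + 5 = 2686.3977 kcal/day.
TEE = BMR × activity factor = 2686.3977 × 1.25 = 3357.9972 kcal/day.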